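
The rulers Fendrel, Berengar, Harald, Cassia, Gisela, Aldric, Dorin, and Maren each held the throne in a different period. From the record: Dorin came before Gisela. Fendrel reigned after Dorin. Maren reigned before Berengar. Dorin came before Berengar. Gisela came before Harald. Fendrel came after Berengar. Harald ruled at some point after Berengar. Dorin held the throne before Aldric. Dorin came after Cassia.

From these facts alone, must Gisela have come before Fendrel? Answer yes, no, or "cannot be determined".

cannot be determined

No chain of stated constraints runs from Gisela to Fendrel, and none runs from Fendrel to Gisela either.
So the relative order of Gisela and Fendrel is not fixed by the given facts.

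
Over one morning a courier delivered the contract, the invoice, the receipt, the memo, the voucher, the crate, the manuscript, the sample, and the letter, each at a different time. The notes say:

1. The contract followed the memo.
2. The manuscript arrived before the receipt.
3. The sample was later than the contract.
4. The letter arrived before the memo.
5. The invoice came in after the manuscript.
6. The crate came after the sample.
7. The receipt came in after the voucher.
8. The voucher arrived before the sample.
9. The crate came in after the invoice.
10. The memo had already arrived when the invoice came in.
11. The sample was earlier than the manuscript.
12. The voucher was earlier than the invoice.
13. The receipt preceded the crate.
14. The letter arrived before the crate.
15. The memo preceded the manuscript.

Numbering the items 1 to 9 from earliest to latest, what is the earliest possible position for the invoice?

The contract, the letter, the manuscript, the memo, the sample, and the voucher must all come before the invoice — 6 forced predecessors.
Nothing else is forced ahead of the invoice, so its earliest slot is position 6 + 1 = 7.

7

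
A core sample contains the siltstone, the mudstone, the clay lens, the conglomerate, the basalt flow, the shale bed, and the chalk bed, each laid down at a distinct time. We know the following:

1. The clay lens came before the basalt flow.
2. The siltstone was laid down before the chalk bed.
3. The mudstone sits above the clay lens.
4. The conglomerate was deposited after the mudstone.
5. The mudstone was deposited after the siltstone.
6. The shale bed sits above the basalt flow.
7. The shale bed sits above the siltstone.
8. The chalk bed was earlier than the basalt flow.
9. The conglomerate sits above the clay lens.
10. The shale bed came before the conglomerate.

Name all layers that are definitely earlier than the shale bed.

Directly stated before the shale bed: the basalt flow and the siltstone.
The chalk bed reaches the shale bed via the chalk bed → the basalt flow → the shale bed.
The clay lens reaches the shale bed via the clay lens → the basalt flow → the shale bed.

the basalt flow, the chalk bed, the clay lens, the siltstone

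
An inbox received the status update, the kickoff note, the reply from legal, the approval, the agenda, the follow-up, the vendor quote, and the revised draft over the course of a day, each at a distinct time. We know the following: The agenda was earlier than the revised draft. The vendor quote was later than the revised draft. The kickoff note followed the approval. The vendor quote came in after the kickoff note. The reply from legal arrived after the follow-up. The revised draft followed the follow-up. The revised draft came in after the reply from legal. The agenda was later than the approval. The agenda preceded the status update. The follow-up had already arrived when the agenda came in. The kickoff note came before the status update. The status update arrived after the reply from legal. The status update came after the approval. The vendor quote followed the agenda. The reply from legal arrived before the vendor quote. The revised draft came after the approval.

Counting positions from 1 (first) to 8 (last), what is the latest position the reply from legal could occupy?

The reply from legal must come before the revised draft, the status update, and the vendor quote — 3 messages forced after it.
Everything else can be placed before the reply from legal in some valid order, so the reply from legal can sit as late as position 8 − 3 = 5.

5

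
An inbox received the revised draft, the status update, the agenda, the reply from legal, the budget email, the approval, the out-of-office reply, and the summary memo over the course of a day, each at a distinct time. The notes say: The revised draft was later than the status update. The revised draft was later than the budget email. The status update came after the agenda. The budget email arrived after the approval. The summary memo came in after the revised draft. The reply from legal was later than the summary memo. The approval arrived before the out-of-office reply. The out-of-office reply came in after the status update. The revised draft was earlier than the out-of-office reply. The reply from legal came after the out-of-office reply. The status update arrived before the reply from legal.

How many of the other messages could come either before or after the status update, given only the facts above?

2

Forced before the status update: the agenda; forced after the status update: the out-of-office reply, the reply from legal, the revised draft, and the summary memo.
That leaves the approval and the budget email with no forced order relative to the status update — 2.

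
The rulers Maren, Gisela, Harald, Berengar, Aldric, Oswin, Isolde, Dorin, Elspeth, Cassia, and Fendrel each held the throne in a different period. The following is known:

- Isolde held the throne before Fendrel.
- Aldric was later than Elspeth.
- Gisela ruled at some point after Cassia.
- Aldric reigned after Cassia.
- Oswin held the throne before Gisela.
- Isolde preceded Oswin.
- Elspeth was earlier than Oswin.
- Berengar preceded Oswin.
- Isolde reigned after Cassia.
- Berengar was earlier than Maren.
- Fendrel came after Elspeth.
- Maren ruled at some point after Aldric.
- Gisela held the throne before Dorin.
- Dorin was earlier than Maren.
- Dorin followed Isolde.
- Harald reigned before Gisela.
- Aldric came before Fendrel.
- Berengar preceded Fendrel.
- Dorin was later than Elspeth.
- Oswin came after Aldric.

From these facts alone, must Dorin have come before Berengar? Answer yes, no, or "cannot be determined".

Tracing the constraints gives Berengar → Oswin → Gisela → Dorin, so Berengar must come before Dorin.
That means Dorin cannot be before Berengar.

no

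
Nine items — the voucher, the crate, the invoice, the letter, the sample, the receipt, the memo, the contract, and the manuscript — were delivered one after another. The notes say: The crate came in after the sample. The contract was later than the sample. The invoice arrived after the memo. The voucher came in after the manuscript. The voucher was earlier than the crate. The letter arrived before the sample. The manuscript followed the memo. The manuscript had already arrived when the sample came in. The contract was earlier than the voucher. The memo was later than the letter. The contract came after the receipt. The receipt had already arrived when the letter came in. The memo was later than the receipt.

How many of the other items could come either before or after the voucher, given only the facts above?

1

Forced before the voucher: the contract, the letter, the manuscript, the memo, the receipt, and the sample; forced after the voucher: the crate.
That leaves the invoice with no forced order relative to the voucher — 1.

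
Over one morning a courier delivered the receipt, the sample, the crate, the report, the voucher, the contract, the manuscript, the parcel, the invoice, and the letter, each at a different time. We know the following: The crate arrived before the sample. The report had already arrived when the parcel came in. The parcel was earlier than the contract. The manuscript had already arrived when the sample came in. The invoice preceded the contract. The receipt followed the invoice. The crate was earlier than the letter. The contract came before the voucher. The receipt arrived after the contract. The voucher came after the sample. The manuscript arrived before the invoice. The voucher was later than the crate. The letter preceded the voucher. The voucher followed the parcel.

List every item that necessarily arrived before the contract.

the invoice, the manuscript, the parcel, the report

Directly stated before the contract: the invoice and the parcel.
The manuscript reaches the contract via the manuscript → the invoice → the contract.
The report reaches the contract via the report → the parcel → the contract.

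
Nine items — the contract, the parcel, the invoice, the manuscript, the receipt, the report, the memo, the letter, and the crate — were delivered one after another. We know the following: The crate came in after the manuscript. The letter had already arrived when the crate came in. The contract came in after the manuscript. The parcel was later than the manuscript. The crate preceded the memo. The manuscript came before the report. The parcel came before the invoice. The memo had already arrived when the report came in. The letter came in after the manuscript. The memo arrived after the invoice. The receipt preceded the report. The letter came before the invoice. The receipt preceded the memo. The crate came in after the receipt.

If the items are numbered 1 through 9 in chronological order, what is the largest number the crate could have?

7

The crate must come before the memo and the report — 2 items forced after it.
Everything else can be placed before the crate in some valid order, so the crate can sit as late as position 9 − 2 = 7.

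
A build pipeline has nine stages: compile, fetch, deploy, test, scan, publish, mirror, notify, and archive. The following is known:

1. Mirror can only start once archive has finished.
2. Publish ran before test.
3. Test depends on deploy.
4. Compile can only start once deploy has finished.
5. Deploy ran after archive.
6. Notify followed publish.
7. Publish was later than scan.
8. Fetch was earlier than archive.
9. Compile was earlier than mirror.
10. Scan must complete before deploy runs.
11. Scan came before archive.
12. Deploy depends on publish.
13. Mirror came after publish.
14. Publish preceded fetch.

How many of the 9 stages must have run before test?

5

Directly stated before test: deploy and publish.
Archive reaches test via archive → deploy → test.
Fetch reaches test via fetch → archive → deploy → test.
Scan reaches test via scan → publish → test.
That's archive, deploy, fetch, publish, and scan — 5 in all.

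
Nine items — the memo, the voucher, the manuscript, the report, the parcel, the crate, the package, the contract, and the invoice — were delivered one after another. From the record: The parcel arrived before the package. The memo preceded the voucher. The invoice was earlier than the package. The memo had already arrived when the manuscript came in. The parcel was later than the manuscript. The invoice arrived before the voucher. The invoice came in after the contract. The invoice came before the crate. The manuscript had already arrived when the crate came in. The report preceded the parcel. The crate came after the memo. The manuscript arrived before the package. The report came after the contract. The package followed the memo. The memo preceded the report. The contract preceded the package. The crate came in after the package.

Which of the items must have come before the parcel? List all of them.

Directly stated before the parcel: the manuscript and the report.
The contract reaches the parcel via the contract → the report → the parcel.
The memo reaches the parcel via the memo → the manuscript → the parcel.
No chain forces the package (or any of the others) ahead of the parcel.

the contract, the manuscript, the memo, the report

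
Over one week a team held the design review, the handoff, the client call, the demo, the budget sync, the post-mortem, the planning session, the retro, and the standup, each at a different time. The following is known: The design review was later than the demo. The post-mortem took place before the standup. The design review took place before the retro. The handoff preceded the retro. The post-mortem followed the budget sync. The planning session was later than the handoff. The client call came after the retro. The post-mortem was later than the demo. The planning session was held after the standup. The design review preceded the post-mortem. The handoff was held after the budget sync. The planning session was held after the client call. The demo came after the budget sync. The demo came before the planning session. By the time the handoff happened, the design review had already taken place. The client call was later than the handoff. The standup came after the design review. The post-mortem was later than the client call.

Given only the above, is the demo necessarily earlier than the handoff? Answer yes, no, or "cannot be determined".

Chain the constraints: the demo → the design review → the handoff. Each link is directly stated, so the demo comes before the handoff.

yes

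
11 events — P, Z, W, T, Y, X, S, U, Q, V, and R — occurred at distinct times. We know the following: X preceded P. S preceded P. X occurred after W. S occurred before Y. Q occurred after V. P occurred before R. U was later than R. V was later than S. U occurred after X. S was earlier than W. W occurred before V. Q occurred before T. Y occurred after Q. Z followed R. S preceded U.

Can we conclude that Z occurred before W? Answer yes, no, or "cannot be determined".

Tracing the constraints gives W → X → P → R → Z, so W must come before Z.
That means Z cannot be before W.

no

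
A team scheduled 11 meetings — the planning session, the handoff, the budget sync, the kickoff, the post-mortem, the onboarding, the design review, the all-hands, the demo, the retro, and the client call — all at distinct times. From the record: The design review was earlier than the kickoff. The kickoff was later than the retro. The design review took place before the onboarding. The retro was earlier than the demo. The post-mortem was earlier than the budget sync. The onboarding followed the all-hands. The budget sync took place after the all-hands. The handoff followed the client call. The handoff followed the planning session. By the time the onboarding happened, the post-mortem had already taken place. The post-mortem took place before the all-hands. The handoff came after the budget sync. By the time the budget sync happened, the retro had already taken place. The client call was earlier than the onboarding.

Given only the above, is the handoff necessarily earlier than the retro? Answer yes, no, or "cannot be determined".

Tracing the constraints gives the retro → the budget sync → the handoff, so the retro must come before the handoff.
That means the handoff cannot be before the retro.

no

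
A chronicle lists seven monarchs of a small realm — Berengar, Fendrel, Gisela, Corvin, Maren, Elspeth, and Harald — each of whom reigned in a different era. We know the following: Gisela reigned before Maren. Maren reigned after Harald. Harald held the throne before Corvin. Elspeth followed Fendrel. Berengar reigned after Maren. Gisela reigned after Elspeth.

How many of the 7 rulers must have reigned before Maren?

Directly stated before Maren: Gisela and Harald.
Elspeth reaches Maren via Elspeth → Gisela → Maren.
Fendrel reaches Maren via Fendrel → Elspeth → Gisela → Maren.
No chain forces Berengar (or any of the others) ahead of Maren.
That's Elspeth, Fendrel, Gisela, and Harald — 4 in all.

4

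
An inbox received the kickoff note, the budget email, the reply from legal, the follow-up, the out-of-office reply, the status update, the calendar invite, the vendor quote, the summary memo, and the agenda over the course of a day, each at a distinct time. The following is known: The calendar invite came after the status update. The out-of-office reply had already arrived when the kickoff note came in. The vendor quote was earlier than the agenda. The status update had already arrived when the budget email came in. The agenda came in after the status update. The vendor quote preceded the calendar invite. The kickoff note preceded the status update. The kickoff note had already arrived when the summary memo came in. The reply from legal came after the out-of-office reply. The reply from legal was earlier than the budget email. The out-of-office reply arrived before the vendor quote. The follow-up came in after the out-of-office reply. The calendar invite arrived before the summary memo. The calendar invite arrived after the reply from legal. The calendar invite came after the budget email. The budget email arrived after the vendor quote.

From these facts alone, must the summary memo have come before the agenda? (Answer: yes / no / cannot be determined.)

cannot be determined

No chain of stated constraints runs from the summary memo to the agenda, and none runs from the agenda to the summary memo either.
So the relative order of the summary memo and the agenda is not fixed by the given facts.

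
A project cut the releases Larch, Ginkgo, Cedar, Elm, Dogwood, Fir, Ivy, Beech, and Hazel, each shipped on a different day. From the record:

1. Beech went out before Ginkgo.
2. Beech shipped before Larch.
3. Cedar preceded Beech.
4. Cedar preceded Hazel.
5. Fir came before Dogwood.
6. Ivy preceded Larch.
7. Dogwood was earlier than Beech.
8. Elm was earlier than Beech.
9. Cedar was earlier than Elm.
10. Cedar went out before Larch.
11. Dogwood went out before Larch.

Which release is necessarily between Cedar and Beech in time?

Tracing the constraints gives Cedar → Elm → Beech, so Elm sits after Cedar and before Beech.
No other release is forced both after Cedar and before Beech.

Elm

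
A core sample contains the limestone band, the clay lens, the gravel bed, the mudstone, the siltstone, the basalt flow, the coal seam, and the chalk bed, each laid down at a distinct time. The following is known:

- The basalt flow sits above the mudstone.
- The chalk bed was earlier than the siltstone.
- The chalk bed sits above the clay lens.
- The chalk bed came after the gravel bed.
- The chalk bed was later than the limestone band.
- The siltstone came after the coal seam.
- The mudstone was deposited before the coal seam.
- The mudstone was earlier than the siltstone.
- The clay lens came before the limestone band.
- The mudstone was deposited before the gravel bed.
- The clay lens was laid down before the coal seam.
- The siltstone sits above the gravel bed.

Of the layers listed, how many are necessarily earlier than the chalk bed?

4

Directly stated before the chalk bed: the clay lens, the gravel bed, and the limestone band.
The mudstone reaches the chalk bed via the mudstone → the gravel bed → the chalk bed.
No chain forces the coal seam (or any of the others) ahead of the chalk bed.
That's the clay lens, the gravel bed, the limestone band, and the mudstone — 4 in all.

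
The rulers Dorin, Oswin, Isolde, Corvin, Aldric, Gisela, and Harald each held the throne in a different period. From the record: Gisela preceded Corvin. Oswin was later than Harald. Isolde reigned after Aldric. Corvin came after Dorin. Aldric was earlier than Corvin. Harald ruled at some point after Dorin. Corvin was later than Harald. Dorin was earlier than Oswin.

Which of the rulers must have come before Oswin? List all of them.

Directly stated before Oswin: Dorin and Harald.
No chain forces Corvin (or any of the others) ahead of Oswin.

Dorin, Harald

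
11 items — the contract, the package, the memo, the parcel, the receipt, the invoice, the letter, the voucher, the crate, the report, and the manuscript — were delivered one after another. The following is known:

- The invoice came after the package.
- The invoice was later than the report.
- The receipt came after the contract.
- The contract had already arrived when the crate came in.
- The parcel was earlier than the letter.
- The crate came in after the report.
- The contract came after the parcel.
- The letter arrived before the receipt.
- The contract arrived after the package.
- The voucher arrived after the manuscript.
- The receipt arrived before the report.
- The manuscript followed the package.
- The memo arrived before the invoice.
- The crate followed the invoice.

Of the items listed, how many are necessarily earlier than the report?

5

Directly stated before the report: the receipt.
The contract reaches the report via the contract → the receipt → the report.
The letter reaches the report via the letter → the receipt → the report.
The package reaches the report via the package → the contract → the receipt → the report.
Likewise the parcel reaches the report by chaining the stated constraints.
That's the contract, the letter, the package, the parcel, and the receipt — 5 in all.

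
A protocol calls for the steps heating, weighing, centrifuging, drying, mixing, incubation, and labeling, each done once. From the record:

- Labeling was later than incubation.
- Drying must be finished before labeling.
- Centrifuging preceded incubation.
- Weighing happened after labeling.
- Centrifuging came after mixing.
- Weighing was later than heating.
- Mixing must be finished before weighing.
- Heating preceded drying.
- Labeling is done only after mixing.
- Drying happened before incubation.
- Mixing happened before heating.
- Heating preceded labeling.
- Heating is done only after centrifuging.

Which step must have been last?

weighing

Every other step has a chain of constraints placing it before weighing, so weighing is last.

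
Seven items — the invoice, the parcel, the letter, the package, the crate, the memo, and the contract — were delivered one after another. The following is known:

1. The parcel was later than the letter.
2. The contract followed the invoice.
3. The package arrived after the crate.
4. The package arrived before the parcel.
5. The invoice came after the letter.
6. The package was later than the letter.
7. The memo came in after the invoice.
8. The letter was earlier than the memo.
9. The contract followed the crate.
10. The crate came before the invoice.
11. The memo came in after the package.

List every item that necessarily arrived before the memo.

the crate, the invoice, the letter, the package

Directly stated before the memo: the invoice, the letter, and the package.
The crate reaches the memo via the crate → the invoice → the memo.
No chain forces the contract (or any of the others) ahead of the memo.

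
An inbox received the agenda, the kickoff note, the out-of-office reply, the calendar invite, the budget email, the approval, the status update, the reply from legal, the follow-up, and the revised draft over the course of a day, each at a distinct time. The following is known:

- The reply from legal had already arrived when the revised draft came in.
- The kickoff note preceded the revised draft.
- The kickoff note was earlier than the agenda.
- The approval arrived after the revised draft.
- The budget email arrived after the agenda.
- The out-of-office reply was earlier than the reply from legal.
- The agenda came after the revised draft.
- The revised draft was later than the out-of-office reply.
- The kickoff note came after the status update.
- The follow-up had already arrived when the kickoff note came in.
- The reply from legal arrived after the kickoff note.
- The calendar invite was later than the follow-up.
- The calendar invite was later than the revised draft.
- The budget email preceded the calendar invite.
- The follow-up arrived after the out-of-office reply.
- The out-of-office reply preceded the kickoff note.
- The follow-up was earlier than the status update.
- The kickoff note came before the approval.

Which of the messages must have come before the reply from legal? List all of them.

Directly stated before the reply from legal: the kickoff note and the out-of-office reply.
The follow-up reaches the reply from legal via the follow-up → the kickoff note → the reply from legal.
The status update reaches the reply from legal via the status update → the kickoff note → the reply from legal.

the follow-up, the kickoff note, the out-of-office reply, the status update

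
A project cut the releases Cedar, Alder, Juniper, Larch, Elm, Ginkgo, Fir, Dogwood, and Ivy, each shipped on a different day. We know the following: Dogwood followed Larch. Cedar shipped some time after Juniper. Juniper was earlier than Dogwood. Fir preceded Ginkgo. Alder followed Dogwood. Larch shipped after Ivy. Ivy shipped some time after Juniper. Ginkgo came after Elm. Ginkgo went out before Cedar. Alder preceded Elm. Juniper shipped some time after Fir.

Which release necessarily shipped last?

Every other release has a chain of constraints placing it before Cedar, so Cedar is last.

Cedar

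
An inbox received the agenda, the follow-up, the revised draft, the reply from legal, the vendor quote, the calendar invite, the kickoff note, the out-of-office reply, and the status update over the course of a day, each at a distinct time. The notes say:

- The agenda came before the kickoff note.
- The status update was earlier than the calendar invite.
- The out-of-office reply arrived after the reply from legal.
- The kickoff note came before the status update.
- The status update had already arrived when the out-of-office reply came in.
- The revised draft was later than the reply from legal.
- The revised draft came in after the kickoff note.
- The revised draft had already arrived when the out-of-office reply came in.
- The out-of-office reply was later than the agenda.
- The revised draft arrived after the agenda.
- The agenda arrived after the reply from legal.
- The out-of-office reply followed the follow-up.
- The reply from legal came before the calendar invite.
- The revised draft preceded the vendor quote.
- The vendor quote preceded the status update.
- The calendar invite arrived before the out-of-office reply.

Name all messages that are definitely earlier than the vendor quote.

Directly stated before the vendor quote: the revised draft.
The agenda reaches the vendor quote via the agenda → the revised draft → the vendor quote.
The kickoff note reaches the vendor quote via the kickoff note → the revised draft → the vendor quote.
The reply from legal reaches the vendor quote via the reply from legal → the revised draft → the vendor quote.

the agenda, the kickoff note, the reply from legal, the revised draft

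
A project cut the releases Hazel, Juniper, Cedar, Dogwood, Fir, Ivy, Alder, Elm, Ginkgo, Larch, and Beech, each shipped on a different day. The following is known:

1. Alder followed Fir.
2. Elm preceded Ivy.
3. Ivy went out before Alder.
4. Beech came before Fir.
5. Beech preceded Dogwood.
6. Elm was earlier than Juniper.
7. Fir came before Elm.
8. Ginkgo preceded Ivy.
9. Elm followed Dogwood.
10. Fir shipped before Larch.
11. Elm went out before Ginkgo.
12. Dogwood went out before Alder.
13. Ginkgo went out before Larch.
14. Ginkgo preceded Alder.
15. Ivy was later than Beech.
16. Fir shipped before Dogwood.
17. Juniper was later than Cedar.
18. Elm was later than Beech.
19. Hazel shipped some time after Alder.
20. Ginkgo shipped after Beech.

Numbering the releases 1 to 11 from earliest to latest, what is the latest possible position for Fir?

Fir must come before Alder, Dogwood, Elm, Ginkgo, Hazel, Ivy, Juniper, and Larch — 8 releases forced after it.
Everything else can be placed before Fir in some valid order, so Fir can sit as late as position 11 − 8 = 3.

3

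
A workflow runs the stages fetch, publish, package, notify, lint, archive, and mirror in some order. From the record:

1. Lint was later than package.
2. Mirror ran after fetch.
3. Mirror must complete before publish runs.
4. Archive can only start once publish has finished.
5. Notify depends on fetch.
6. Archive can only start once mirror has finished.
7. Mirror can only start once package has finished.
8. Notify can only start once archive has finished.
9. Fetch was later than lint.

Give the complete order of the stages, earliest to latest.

package, lint, fetch, mirror, publish, archive, notify

The constraints fix every adjacent pair, so only one ordering works:
package → lint → fetch → mirror → publish → archive → notify.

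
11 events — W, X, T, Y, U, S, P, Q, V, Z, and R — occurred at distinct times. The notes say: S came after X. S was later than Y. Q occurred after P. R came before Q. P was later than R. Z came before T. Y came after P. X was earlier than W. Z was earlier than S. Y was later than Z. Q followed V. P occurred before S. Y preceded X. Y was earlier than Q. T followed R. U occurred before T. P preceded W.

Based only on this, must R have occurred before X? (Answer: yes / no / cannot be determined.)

yes

Chain the constraints: R → P → Y → X. Each link is directly stated, so R comes before X.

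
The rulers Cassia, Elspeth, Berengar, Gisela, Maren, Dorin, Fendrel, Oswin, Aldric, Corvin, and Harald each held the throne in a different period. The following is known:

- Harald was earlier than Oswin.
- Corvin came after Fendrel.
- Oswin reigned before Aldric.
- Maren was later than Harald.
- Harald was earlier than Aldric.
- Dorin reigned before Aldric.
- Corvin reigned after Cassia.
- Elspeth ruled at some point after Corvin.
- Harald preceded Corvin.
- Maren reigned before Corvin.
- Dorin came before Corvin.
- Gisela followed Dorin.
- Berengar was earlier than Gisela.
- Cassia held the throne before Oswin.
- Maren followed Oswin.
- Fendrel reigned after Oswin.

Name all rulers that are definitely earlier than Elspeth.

Cassia, Corvin, Dorin, Fendrel, Harald, Maren, Oswin

Directly stated before Elspeth: Corvin.
Cassia reaches Elspeth via Cassia → Corvin → Elspeth.
Dorin reaches Elspeth via Dorin → Corvin → Elspeth.
Fendrel reaches Elspeth via Fendrel → Corvin → Elspeth.
Likewise Harald, Maren, and Oswin each reach Elspeth by chaining the stated constraints.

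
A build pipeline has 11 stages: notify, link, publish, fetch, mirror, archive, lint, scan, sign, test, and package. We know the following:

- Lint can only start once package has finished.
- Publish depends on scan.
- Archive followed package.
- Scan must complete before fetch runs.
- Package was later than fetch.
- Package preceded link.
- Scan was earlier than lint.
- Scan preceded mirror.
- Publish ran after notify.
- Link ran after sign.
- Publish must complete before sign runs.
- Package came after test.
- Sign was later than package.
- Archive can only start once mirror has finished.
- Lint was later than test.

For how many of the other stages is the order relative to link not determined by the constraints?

Forced before link: fetch, notify, package, publish, scan, sign, and test.
That leaves archive, lint, and mirror with no forced order relative to link — 3.

3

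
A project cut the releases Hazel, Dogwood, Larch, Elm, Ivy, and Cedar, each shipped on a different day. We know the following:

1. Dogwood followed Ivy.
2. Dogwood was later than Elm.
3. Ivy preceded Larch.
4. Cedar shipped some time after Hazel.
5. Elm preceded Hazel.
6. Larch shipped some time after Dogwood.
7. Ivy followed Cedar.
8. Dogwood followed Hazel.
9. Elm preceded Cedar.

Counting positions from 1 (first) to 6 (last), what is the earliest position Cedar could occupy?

3

Elm and Hazel must both come before Cedar — 2 forced predecessors.
Nothing else is forced ahead of Cedar, so its earliest slot is position 2 + 1 = 3.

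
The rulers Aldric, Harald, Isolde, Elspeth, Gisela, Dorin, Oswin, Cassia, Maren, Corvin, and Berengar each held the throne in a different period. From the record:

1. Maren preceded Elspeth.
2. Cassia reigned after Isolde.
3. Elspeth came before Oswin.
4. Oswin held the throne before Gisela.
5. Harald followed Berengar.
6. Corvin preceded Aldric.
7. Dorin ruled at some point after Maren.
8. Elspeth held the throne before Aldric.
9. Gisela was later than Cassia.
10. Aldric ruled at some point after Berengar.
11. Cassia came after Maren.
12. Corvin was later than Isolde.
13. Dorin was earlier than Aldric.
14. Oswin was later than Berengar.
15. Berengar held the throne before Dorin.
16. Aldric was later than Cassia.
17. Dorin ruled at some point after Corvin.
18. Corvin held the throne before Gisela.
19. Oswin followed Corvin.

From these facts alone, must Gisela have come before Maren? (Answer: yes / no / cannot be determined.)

no

Tracing the constraints gives Maren → Cassia → Gisela, so Maren must come before Gisela.
That means Gisela cannot be before Maren.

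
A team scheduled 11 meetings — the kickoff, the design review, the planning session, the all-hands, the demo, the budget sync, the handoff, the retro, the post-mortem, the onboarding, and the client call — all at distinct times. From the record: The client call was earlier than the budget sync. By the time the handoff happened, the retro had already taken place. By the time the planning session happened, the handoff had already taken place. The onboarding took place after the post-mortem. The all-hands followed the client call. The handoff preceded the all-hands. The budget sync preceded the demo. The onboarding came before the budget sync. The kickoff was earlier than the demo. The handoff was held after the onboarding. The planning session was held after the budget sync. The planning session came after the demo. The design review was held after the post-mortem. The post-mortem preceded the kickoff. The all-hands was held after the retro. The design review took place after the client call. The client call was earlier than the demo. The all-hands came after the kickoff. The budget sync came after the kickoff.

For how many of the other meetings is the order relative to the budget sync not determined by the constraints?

Forced before the budget sync: the client call, the kickoff, the onboarding, and the post-mortem; forced after the budget sync: the demo and the planning session.
That leaves the all-hands, the design review, the handoff, and the retro with no forced order relative to the budget sync — 4.

4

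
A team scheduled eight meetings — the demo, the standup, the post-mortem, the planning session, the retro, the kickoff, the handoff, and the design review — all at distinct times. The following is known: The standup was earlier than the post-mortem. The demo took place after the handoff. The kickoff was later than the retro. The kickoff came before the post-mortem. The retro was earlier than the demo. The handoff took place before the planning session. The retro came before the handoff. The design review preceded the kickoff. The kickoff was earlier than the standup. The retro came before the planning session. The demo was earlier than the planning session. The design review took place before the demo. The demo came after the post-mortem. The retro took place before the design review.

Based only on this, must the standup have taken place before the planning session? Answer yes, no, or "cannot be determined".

yes

Chain the constraints: the standup → the post-mortem → the demo → the planning session. Each link is directly stated, so the standup comes before the planning session.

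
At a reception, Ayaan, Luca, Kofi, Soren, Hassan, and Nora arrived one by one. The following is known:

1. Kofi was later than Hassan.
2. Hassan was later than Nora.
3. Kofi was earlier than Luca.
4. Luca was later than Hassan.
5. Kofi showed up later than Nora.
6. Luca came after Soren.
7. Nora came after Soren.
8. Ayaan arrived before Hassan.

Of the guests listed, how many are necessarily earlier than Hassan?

3

Directly stated before Hassan: Ayaan and Nora.
Soren reaches Hassan via Soren → Nora → Hassan.
No chain forces Kofi (or any of the others) ahead of Hassan.
That's Ayaan, Nora, and Soren — 3 in all.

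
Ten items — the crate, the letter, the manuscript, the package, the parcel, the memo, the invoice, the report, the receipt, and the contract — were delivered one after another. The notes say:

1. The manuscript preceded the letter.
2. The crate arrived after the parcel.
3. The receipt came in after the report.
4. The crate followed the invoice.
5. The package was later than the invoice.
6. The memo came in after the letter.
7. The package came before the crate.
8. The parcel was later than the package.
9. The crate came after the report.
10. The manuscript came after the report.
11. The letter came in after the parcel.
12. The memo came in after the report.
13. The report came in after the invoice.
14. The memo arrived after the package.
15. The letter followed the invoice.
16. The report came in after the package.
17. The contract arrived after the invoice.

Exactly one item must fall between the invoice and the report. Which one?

the package

Tracing the constraints gives the invoice → the package → the report, so the package sits after the invoice and before the report.
No other item is forced both after the invoice and before the report.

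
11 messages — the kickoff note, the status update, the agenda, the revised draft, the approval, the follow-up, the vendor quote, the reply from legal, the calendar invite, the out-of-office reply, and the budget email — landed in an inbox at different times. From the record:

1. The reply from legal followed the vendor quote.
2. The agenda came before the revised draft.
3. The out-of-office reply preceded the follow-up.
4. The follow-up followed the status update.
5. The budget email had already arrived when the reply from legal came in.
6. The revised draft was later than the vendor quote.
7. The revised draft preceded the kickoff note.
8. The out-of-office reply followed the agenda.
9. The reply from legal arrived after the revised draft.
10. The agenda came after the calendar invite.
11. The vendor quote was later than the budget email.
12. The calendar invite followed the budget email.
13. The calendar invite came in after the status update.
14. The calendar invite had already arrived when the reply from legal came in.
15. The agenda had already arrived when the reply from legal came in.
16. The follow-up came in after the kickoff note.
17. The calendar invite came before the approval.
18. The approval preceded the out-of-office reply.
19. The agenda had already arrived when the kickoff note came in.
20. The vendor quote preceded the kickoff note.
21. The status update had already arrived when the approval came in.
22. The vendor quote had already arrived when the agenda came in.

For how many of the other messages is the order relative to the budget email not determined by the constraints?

Forced after the budget email: the agenda, the approval, the calendar invite, the follow-up, the kickoff note, the out-of-office reply, the reply from legal, the revised draft, and the vendor quote.
That leaves the status update with no forced order relative to the budget email — 1.

1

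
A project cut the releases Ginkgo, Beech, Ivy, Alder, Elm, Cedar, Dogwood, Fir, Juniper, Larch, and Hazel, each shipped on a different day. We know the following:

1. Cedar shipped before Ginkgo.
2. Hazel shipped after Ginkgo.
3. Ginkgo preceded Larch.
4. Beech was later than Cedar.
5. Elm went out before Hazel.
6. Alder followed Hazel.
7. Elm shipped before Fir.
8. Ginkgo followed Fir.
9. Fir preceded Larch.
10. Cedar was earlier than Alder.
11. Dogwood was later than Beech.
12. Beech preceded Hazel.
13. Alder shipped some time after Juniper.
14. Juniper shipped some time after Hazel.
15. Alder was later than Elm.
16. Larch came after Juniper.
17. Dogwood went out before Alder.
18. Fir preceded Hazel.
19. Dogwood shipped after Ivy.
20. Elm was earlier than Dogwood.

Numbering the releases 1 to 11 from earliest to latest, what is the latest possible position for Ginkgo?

7

Ginkgo must come before Alder, Hazel, Juniper, and Larch — 4 releases forced after it.
Everything else can be placed before Ginkgo in some valid order, so Ginkgo can sit as late as position 11 − 4 = 7.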